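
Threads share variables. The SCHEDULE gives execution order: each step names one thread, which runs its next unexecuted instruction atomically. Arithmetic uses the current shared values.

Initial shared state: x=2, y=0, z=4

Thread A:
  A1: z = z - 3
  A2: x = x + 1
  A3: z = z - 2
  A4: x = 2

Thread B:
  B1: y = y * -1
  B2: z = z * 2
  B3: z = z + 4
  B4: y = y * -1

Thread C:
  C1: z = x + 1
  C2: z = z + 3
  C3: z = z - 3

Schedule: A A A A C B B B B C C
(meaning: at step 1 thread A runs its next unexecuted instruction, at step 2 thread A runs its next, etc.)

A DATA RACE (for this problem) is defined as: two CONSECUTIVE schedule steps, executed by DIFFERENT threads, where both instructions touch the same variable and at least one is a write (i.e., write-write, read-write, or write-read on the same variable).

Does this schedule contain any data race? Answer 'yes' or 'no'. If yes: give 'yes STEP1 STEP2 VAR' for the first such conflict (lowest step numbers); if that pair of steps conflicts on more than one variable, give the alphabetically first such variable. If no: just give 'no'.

Steps 1,2: same thread (A). No race.
Steps 2,3: same thread (A). No race.
Steps 3,4: same thread (A). No race.
Steps 4,5: A(x = 2) vs C(z = x + 1). RACE on x (W-R).
Steps 5,6: C(r=x,w=z) vs B(r=y,w=y). No conflict.
Steps 6,7: same thread (B). No race.
Steps 7,8: same thread (B). No race.
Steps 8,9: same thread (B). No race.
Steps 9,10: B(r=y,w=y) vs C(r=z,w=z). No conflict.
Steps 10,11: same thread (C). No race.
First conflict at steps 4,5.

Answer: yes 4 5 x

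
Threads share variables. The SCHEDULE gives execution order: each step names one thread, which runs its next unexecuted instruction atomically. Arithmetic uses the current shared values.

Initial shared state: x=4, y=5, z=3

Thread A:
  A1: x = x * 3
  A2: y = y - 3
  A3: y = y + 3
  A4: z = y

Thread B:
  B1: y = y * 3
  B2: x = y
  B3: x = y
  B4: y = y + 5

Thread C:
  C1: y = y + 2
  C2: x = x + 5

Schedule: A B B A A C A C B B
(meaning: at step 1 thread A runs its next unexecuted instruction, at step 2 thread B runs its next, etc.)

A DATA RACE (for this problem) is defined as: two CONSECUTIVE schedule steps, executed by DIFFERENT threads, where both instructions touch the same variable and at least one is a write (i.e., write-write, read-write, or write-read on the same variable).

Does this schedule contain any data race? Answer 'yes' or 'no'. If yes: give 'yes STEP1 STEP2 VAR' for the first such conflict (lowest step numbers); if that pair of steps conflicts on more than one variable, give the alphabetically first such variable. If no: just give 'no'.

Answer: yes 3 4 y

Derivation:
Steps 1,2: A(r=x,w=x) vs B(r=y,w=y). No conflict.
Steps 2,3: same thread (B). No race.
Steps 3,4: B(x = y) vs A(y = y - 3). RACE on y (R-W).
Steps 4,5: same thread (A). No race.
Steps 5,6: A(y = y + 3) vs C(y = y + 2). RACE on y (W-W).
Steps 6,7: C(y = y + 2) vs A(z = y). RACE on y (W-R).
Steps 7,8: A(r=y,w=z) vs C(r=x,w=x). No conflict.
Steps 8,9: C(x = x + 5) vs B(x = y). RACE on x (W-W).
Steps 9,10: same thread (B). No race.
First conflict at steps 3,4.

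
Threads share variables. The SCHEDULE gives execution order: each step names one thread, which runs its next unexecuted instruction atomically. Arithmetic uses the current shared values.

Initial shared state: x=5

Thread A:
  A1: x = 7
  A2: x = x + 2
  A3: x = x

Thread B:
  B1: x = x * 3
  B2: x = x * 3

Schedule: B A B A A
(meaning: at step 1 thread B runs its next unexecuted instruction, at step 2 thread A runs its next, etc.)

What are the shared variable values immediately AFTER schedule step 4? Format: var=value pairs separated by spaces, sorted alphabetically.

Step 1: thread B executes B1 (x = x * 3). Shared: x=15. PCs: A@0 B@1
Step 2: thread A executes A1 (x = 7). Shared: x=7. PCs: A@1 B@1
Step 3: thread B executes B2 (x = x * 3). Shared: x=21. PCs: A@1 B@2
Step 4: thread A executes A2 (x = x + 2). Shared: x=23. PCs: A@2 B@2

Answer: x=23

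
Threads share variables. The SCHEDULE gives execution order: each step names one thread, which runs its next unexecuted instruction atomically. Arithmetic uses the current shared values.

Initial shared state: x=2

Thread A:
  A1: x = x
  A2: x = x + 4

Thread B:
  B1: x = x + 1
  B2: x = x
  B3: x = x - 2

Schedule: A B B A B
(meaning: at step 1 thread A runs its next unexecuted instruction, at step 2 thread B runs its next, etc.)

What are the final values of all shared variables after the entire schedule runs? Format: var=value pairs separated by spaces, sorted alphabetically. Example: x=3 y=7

Step 1: thread A executes A1 (x = x). Shared: x=2. PCs: A@1 B@0
Step 2: thread B executes B1 (x = x + 1). Shared: x=3. PCs: A@1 B@1
Step 3: thread B executes B2 (x = x). Shared: x=3. PCs: A@1 B@2
Step 4: thread A executes A2 (x = x + 4). Shared: x=7. PCs: A@2 B@2
Step 5: thread B executes B3 (x = x - 2). Shared: x=5. PCs: A@2 B@3

Answer: x=5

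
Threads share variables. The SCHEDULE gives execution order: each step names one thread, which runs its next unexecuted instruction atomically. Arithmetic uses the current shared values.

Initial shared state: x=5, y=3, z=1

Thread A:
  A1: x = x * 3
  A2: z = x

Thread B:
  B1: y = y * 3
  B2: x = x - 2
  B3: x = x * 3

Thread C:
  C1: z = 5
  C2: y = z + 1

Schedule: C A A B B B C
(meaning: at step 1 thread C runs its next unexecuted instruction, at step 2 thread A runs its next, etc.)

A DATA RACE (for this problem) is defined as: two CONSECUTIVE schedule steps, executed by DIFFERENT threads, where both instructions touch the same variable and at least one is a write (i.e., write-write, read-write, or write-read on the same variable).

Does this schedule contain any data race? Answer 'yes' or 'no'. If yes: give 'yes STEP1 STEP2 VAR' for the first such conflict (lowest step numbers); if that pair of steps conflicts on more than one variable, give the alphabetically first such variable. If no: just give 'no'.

Steps 1,2: C(r=-,w=z) vs A(r=x,w=x). No conflict.
Steps 2,3: same thread (A). No race.
Steps 3,4: A(r=x,w=z) vs B(r=y,w=y). No conflict.
Steps 4,5: same thread (B). No race.
Steps 5,6: same thread (B). No race.
Steps 6,7: B(r=x,w=x) vs C(r=z,w=y). No conflict.

Answer: no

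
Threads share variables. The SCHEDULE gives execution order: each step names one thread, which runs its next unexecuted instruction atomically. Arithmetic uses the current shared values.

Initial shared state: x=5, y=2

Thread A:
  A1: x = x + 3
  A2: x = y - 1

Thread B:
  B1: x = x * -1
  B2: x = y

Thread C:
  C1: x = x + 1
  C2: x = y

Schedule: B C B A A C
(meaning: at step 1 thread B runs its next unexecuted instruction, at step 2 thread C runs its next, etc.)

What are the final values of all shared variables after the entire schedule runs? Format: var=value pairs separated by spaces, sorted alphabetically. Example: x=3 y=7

Step 1: thread B executes B1 (x = x * -1). Shared: x=-5 y=2. PCs: A@0 B@1 C@0
Step 2: thread C executes C1 (x = x + 1). Shared: x=-4 y=2. PCs: A@0 B@1 C@1
Step 3: thread B executes B2 (x = y). Shared: x=2 y=2. PCs: A@0 B@2 C@1
Step 4: thread A executes A1 (x = x + 3). Shared: x=5 y=2. PCs: A@1 B@2 C@1
Step 5: thread A executes A2 (x = y - 1). Shared: x=1 y=2. PCs: A@2 B@2 C@1
Step 6: thread C executes C2 (x = y). Shared: x=2 y=2. PCs: A@2 B@2 C@2

Answer: x=2 y=2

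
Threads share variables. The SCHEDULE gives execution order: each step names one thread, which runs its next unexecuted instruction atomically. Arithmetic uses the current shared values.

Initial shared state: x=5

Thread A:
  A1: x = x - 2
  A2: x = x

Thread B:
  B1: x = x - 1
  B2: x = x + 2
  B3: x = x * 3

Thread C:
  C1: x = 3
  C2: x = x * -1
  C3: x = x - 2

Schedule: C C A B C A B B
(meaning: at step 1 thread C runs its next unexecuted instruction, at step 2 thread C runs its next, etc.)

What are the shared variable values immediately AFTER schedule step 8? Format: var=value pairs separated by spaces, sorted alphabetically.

Answer: x=-18

Derivation:
Step 1: thread C executes C1 (x = 3). Shared: x=3. PCs: A@0 B@0 C@1
Step 2: thread C executes C2 (x = x * -1). Shared: x=-3. PCs: A@0 B@0 C@2
Step 3: thread A executes A1 (x = x - 2). Shared: x=-5. PCs: A@1 B@0 C@2
Step 4: thread B executes B1 (x = x - 1). Shared: x=-6. PCs: A@1 B@1 C@2
Step 5: thread C executes C3 (x = x - 2). Shared: x=-8. PCs: A@1 B@1 C@3
Step 6: thread A executes A2 (x = x). Shared: x=-8. PCs: A@2 B@1 C@3
Step 7: thread B executes B2 (x = x + 2). Shared: x=-6. PCs: A@2 B@2 C@3
Step 8: thread B executes B3 (x = x * 3). Shared: x=-18. PCs: A@2 B@3 C@3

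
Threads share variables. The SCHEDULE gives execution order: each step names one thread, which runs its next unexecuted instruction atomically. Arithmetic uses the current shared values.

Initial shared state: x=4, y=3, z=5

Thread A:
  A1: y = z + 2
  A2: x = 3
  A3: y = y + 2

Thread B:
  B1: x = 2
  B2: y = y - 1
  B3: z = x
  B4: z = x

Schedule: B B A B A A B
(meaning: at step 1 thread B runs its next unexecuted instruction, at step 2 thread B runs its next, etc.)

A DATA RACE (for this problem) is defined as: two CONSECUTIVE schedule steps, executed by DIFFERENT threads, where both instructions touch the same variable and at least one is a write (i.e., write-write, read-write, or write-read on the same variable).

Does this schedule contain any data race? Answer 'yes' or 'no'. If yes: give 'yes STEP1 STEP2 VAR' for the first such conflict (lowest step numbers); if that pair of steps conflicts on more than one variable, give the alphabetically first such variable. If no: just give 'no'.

Steps 1,2: same thread (B). No race.
Steps 2,3: B(y = y - 1) vs A(y = z + 2). RACE on y (W-W).
Steps 3,4: A(y = z + 2) vs B(z = x). RACE on z (R-W).
Steps 4,5: B(z = x) vs A(x = 3). RACE on x (R-W).
Steps 5,6: same thread (A). No race.
Steps 6,7: A(r=y,w=y) vs B(r=x,w=z). No conflict.
First conflict at steps 2,3.

Answer: yes 2 3 y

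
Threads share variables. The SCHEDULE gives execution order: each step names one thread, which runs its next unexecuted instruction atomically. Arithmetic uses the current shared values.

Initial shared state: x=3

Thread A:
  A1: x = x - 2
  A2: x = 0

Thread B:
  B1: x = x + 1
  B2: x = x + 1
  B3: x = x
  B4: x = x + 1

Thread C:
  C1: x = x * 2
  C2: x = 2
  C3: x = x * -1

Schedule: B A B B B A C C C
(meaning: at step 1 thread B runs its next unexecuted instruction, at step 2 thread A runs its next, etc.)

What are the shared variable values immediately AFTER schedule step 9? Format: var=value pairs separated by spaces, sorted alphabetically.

Step 1: thread B executes B1 (x = x + 1). Shared: x=4. PCs: A@0 B@1 C@0
Step 2: thread A executes A1 (x = x - 2). Shared: x=2. PCs: A@1 B@1 C@0
Step 3: thread B executes B2 (x = x + 1). Shared: x=3. PCs: A@1 B@2 C@0
Step 4: thread B executes B3 (x = x). Shared: x=3. PCs: A@1 B@3 C@0
Step 5: thread B executes B4 (x = x + 1). Shared: x=4. PCs: A@1 B@4 C@0
Step 6: thread A executes A2 (x = 0). Shared: x=0. PCs: A@2 B@4 C@0
Step 7: thread C executes C1 (x = x * 2). Shared: x=0. PCs: A@2 B@4 C@1
Step 8: thread C executes C2 (x = 2). Shared: x=2. PCs: A@2 B@4 C@2
Step 9: thread C executes C3 (x = x * -1). Shared: x=-2. PCs: A@2 B@4 C@3

Answer: x=-2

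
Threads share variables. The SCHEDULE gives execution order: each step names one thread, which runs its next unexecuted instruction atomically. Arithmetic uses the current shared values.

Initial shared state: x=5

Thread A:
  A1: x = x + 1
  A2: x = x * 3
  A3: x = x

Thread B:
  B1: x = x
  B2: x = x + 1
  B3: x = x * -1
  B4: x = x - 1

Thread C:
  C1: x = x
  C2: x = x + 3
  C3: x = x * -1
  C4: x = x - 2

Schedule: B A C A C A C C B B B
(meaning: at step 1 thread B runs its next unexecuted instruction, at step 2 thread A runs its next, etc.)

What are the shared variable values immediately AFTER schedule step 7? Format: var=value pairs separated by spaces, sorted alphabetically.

Step 1: thread B executes B1 (x = x). Shared: x=5. PCs: A@0 B@1 C@0
Step 2: thread A executes A1 (x = x + 1). Shared: x=6. PCs: A@1 B@1 C@0
Step 3: thread C executes C1 (x = x). Shared: x=6. PCs: A@1 B@1 C@1
Step 4: thread A executes A2 (x = x * 3). Shared: x=18. PCs: A@2 B@1 C@1
Step 5: thread C executes C2 (x = x + 3). Shared: x=21. PCs: A@2 B@1 C@2
Step 6: thread A executes A3 (x = x). Shared: x=21. PCs: A@3 B@1 C@2
Step 7: thread C executes C3 (x = x * -1). Shared: x=-21. PCs: A@3 B@1 C@3

Answer: x=-21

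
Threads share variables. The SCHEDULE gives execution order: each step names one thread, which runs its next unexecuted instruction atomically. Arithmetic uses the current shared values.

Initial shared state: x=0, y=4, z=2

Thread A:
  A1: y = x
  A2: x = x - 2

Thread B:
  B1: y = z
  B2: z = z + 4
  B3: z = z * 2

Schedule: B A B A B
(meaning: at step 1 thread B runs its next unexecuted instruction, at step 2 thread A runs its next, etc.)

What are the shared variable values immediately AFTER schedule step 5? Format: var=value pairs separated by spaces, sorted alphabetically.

Answer: x=-2 y=0 z=12

Derivation:
Step 1: thread B executes B1 (y = z). Shared: x=0 y=2 z=2. PCs: A@0 B@1
Step 2: thread A executes A1 (y = x). Shared: x=0 y=0 z=2. PCs: A@1 B@1
Step 3: thread B executes B2 (z = z + 4). Shared: x=0 y=0 z=6. PCs: A@1 B@2
Step 4: thread A executes A2 (x = x - 2). Shared: x=-2 y=0 z=6. PCs: A@2 B@2
Step 5: thread B executes B3 (z = z * 2). Shared: x=-2 y=0 z=12. PCs: A@2 B@3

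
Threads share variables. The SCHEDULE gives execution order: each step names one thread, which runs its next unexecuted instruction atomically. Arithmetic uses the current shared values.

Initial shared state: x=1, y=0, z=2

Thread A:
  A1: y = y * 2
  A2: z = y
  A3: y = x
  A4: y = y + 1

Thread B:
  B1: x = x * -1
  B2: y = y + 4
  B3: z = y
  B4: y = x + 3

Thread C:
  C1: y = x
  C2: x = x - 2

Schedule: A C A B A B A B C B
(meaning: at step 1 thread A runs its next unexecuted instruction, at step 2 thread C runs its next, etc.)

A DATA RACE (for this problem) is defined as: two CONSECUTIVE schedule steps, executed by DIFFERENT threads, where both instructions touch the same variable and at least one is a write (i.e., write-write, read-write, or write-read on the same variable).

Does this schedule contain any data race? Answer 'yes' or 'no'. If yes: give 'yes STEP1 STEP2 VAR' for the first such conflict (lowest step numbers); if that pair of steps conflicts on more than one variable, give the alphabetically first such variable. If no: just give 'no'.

Answer: yes 1 2 y

Derivation:
Steps 1,2: A(y = y * 2) vs C(y = x). RACE on y (W-W).
Steps 2,3: C(y = x) vs A(z = y). RACE on y (W-R).
Steps 3,4: A(r=y,w=z) vs B(r=x,w=x). No conflict.
Steps 4,5: B(x = x * -1) vs A(y = x). RACE on x (W-R).
Steps 5,6: A(y = x) vs B(y = y + 4). RACE on y (W-W).
Steps 6,7: B(y = y + 4) vs A(y = y + 1). RACE on y (W-W).
Steps 7,8: A(y = y + 1) vs B(z = y). RACE on y (W-R).
Steps 8,9: B(r=y,w=z) vs C(r=x,w=x). No conflict.
Steps 9,10: C(x = x - 2) vs B(y = x + 3). RACE on x (W-R).
First conflict at steps 1,2.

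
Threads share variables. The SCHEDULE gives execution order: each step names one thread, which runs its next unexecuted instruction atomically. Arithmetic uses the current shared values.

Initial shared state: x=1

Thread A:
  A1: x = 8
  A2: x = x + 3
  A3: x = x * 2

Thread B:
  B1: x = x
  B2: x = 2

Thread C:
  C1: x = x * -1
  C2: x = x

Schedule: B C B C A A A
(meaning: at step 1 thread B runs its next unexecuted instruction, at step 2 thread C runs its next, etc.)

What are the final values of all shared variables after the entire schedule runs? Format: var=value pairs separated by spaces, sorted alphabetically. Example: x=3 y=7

Answer: x=22

Derivation:
Step 1: thread B executes B1 (x = x). Shared: x=1. PCs: A@0 B@1 C@0
Step 2: thread C executes C1 (x = x * -1). Shared: x=-1. PCs: A@0 B@1 C@1
Step 3: thread B executes B2 (x = 2). Shared: x=2. PCs: A@0 B@2 C@1
Step 4: thread C executes C2 (x = x). Shared: x=2. PCs: A@0 B@2 C@2
Step 5: thread A executes A1 (x = 8). Shared: x=8. PCs: A@1 B@2 C@2
Step 6: thread A executes A2 (x = x + 3). Shared: x=11. PCs: A@2 B@2 C@2
Step 7: thread A executes A3 (x = x * 2). Shared: x=22. PCs: A@3 B@2 C@2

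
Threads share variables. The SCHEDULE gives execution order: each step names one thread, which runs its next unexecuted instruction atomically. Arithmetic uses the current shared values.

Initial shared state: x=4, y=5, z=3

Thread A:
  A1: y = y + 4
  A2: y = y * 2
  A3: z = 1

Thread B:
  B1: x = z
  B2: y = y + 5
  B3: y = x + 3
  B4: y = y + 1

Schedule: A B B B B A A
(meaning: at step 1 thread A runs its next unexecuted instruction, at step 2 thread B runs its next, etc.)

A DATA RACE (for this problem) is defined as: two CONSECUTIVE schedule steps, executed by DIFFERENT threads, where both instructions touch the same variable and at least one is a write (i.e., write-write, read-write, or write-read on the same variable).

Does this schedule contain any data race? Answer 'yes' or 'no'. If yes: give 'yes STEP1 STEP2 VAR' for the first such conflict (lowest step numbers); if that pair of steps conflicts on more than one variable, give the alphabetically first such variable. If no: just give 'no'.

Steps 1,2: A(r=y,w=y) vs B(r=z,w=x). No conflict.
Steps 2,3: same thread (B). No race.
Steps 3,4: same thread (B). No race.
Steps 4,5: same thread (B). No race.
Steps 5,6: B(y = y + 1) vs A(y = y * 2). RACE on y (W-W).
Steps 6,7: same thread (A). No race.
First conflict at steps 5,6.

Answer: yes 5 6 y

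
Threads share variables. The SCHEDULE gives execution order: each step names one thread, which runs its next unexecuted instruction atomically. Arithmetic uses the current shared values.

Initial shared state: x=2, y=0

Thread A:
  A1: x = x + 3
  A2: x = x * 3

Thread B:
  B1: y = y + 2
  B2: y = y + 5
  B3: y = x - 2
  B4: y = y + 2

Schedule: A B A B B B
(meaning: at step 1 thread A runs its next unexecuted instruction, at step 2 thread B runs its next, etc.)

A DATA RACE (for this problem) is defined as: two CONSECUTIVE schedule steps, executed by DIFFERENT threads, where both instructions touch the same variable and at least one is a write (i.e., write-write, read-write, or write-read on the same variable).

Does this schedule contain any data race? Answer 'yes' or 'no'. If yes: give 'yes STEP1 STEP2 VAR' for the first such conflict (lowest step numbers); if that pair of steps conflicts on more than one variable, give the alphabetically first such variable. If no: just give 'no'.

Answer: no

Derivation:
Steps 1,2: A(r=x,w=x) vs B(r=y,w=y). No conflict.
Steps 2,3: B(r=y,w=y) vs A(r=x,w=x). No conflict.
Steps 3,4: A(r=x,w=x) vs B(r=y,w=y). No conflict.
Steps 4,5: same thread (B). No race.
Steps 5,6: same thread (B). No race.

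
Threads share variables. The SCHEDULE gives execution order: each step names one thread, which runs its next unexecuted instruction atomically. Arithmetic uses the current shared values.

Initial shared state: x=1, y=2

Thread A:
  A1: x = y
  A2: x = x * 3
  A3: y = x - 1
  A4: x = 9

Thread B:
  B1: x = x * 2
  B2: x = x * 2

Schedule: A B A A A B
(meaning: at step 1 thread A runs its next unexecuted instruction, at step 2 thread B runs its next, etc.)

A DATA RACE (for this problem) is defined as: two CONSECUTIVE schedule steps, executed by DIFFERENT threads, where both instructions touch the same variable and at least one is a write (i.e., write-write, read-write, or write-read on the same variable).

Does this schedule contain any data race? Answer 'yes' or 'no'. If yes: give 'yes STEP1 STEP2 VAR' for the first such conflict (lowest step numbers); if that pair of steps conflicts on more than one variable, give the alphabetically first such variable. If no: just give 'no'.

Steps 1,2: A(x = y) vs B(x = x * 2). RACE on x (W-W).
Steps 2,3: B(x = x * 2) vs A(x = x * 3). RACE on x (W-W).
Steps 3,4: same thread (A). No race.
Steps 4,5: same thread (A). No race.
Steps 5,6: A(x = 9) vs B(x = x * 2). RACE on x (W-W).
First conflict at steps 1,2.

Answer: yes 1 2 x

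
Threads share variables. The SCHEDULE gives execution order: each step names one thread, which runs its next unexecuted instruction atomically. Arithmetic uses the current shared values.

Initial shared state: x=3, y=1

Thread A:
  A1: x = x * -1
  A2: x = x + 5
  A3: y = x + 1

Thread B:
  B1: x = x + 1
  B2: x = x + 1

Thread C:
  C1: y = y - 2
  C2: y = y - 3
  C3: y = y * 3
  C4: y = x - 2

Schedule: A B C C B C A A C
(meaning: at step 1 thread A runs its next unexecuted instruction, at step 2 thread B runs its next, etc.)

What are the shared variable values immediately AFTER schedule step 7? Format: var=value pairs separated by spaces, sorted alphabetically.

Answer: x=4 y=-12

Derivation:
Step 1: thread A executes A1 (x = x * -1). Shared: x=-3 y=1. PCs: A@1 B@0 C@0
Step 2: thread B executes B1 (x = x + 1). Shared: x=-2 y=1. PCs: A@1 B@1 C@0
Step 3: thread C executes C1 (y = y - 2). Shared: x=-2 y=-1. PCs: A@1 B@1 C@1
Step 4: thread C executes C2 (y = y - 3). Shared: x=-2 y=-4. PCs: A@1 B@1 C@2
Step 5: thread B executes B2 (x = x + 1). Shared: x=-1 y=-4. PCs: A@1 B@2 C@2
Step 6: thread C executes C3 (y = y * 3). Shared: x=-1 y=-12. PCs: A@1 B@2 C@3
Step 7: thread A executes A2 (x = x + 5). Shared: x=4 y=-12. PCs: A@2 B@2 C@3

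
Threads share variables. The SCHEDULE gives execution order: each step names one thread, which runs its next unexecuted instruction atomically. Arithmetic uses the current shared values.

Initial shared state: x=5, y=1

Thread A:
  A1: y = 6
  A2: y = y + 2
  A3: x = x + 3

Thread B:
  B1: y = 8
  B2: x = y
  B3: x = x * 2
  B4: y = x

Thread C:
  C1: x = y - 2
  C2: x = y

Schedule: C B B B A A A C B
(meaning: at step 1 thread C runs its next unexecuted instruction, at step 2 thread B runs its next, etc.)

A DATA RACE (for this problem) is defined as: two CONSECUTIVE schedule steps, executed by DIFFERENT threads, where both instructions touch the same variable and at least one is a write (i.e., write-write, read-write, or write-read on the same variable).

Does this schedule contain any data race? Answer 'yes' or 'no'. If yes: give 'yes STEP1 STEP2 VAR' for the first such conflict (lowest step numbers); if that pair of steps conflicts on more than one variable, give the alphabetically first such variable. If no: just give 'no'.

Steps 1,2: C(x = y - 2) vs B(y = 8). RACE on y (R-W).
Steps 2,3: same thread (B). No race.
Steps 3,4: same thread (B). No race.
Steps 4,5: B(r=x,w=x) vs A(r=-,w=y). No conflict.
Steps 5,6: same thread (A). No race.
Steps 6,7: same thread (A). No race.
Steps 7,8: A(x = x + 3) vs C(x = y). RACE on x (W-W).
Steps 8,9: C(x = y) vs B(y = x). RACE on x (W-R), y (R-W). Multiple vars; alphabetically first is x.
First conflict at steps 1,2.

Answer: yes 1 2 y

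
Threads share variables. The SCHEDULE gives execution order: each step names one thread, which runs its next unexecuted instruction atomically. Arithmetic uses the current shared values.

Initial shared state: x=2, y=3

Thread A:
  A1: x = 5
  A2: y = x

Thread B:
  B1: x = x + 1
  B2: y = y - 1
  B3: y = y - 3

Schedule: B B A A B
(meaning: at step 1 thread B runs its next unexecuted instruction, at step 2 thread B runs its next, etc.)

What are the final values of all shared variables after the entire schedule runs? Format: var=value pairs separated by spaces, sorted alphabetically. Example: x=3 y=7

Step 1: thread B executes B1 (x = x + 1). Shared: x=3 y=3. PCs: A@0 B@1
Step 2: thread B executes B2 (y = y - 1). Shared: x=3 y=2. PCs: A@0 B@2
Step 3: thread A executes A1 (x = 5). Shared: x=5 y=2. PCs: A@1 B@2
Step 4: thread A executes A2 (y = x). Shared: x=5 y=5. PCs: A@2 B@2
Step 5: thread B executes B3 (y = y - 3). Shared: x=5 y=2. PCs: A@2 B@3

Answer: x=5 y=2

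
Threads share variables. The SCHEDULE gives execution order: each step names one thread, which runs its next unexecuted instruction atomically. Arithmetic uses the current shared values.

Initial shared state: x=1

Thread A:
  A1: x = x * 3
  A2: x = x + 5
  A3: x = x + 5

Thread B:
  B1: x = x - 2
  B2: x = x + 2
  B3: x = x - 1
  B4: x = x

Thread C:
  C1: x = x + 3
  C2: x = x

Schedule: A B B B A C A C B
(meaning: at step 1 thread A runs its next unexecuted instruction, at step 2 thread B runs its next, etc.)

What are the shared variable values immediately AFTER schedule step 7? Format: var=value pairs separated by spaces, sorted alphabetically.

Step 1: thread A executes A1 (x = x * 3). Shared: x=3. PCs: A@1 B@0 C@0
Step 2: thread B executes B1 (x = x - 2). Shared: x=1. PCs: A@1 B@1 C@0
Step 3: thread B executes B2 (x = x + 2). Shared: x=3. PCs: A@1 B@2 C@0
Step 4: thread B executes B3 (x = x - 1). Shared: x=2. PCs: A@1 B@3 C@0
Step 5: thread A executes A2 (x = x + 5). Shared: x=7. PCs: A@2 B@3 C@0
Step 6: thread C executes C1 (x = x + 3). Shared: x=10. PCs: A@2 B@3 C@1
Step 7: thread A executes A3 (x = x + 5). Shared: x=15. PCs: A@3 B@3 C@1

Answer: x=15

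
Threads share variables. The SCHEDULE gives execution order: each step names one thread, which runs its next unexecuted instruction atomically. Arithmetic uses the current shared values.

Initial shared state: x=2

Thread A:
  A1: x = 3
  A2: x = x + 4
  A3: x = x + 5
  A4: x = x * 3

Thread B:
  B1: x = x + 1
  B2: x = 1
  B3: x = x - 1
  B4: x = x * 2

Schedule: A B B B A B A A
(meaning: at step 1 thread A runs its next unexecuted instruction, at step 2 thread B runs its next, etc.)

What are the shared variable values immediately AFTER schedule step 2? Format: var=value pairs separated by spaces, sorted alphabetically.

Step 1: thread A executes A1 (x = 3). Shared: x=3. PCs: A@1 B@0
Step 2: thread B executes B1 (x = x + 1). Shared: x=4. PCs: A@1 B@1

Answer: x=4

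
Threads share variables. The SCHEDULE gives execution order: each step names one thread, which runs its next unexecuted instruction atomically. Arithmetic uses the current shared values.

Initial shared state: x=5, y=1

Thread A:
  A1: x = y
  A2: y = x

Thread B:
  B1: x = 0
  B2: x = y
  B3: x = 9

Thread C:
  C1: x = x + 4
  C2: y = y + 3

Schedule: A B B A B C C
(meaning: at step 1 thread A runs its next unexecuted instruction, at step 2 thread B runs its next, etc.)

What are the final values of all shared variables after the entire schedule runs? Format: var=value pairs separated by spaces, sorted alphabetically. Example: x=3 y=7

Step 1: thread A executes A1 (x = y). Shared: x=1 y=1. PCs: A@1 B@0 C@0
Step 2: thread B executes B1 (x = 0). Shared: x=0 y=1. PCs: A@1 B@1 C@0
Step 3: thread B executes B2 (x = y). Shared: x=1 y=1. PCs: A@1 B@2 C@0
Step 4: thread A executes A2 (y = x). Shared: x=1 y=1. PCs: A@2 B@2 C@0
Step 5: thread B executes B3 (x = 9). Shared: x=9 y=1. PCs: A@2 B@3 C@0
Step 6: thread C executes C1 (x = x + 4). Shared: x=13 y=1. PCs: A@2 B@3 C@1
Step 7: thread C executes C2 (y = y + 3). Shared: x=13 y=4. PCs: A@2 B@3 C@2

Answer: x=13 y=4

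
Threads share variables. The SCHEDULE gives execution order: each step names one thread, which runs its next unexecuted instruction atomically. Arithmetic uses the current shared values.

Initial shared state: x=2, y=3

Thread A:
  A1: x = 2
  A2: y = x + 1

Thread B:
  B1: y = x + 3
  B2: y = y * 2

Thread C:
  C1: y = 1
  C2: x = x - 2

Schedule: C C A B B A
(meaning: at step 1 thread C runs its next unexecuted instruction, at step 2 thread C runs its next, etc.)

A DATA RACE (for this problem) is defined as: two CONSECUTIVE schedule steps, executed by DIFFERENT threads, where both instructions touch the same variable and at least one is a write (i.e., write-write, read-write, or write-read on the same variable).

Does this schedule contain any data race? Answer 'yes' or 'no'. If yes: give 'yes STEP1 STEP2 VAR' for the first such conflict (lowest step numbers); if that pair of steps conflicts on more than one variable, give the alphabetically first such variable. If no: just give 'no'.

Answer: yes 2 3 x

Derivation:
Steps 1,2: same thread (C). No race.
Steps 2,3: C(x = x - 2) vs A(x = 2). RACE on x (W-W).
Steps 3,4: A(x = 2) vs B(y = x + 3). RACE on x (W-R).
Steps 4,5: same thread (B). No race.
Steps 5,6: B(y = y * 2) vs A(y = x + 1). RACE on y (W-W).
First conflict at steps 2,3.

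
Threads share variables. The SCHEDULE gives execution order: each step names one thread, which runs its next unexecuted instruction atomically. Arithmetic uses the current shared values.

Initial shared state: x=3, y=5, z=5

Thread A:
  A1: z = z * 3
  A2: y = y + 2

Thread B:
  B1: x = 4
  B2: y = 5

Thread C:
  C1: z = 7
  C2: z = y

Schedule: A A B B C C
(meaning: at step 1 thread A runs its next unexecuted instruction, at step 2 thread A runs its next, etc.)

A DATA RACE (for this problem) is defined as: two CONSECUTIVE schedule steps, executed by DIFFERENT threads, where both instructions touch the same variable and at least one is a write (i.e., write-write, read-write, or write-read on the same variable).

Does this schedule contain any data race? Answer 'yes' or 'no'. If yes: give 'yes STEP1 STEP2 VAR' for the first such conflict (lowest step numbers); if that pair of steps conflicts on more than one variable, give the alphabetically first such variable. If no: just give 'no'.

Steps 1,2: same thread (A). No race.
Steps 2,3: A(r=y,w=y) vs B(r=-,w=x). No conflict.
Steps 3,4: same thread (B). No race.
Steps 4,5: B(r=-,w=y) vs C(r=-,w=z). No conflict.
Steps 5,6: same thread (C). No race.

Answer: no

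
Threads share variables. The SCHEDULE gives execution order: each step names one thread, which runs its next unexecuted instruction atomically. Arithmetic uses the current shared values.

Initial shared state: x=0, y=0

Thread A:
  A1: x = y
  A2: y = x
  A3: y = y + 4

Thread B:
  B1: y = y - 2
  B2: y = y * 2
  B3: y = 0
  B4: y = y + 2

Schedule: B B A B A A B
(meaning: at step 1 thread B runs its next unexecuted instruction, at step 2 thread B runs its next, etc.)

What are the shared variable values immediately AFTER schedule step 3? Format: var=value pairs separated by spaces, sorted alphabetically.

Step 1: thread B executes B1 (y = y - 2). Shared: x=0 y=-2. PCs: A@0 B@1
Step 2: thread B executes B2 (y = y * 2). Shared: x=0 y=-4. PCs: A@0 B@2
Step 3: thread A executes A1 (x = y). Shared: x=-4 y=-4. PCs: A@1 B@2

Answer: x=-4 y=-4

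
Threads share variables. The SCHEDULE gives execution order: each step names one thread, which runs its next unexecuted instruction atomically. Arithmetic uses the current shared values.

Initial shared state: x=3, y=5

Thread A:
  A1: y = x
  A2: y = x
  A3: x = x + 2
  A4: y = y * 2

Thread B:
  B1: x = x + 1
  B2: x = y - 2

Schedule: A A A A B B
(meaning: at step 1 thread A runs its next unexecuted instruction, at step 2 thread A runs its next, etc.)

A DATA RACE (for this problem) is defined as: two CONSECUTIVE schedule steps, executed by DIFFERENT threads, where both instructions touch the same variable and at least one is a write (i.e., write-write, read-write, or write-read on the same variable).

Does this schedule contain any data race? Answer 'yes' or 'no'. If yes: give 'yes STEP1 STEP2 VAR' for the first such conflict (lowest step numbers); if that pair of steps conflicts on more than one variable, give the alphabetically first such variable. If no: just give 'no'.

Answer: no

Derivation:
Steps 1,2: same thread (A). No race.
Steps 2,3: same thread (A). No race.
Steps 3,4: same thread (A). No race.
Steps 4,5: A(r=y,w=y) vs B(r=x,w=x). No conflict.
Steps 5,6: same thread (B). No race.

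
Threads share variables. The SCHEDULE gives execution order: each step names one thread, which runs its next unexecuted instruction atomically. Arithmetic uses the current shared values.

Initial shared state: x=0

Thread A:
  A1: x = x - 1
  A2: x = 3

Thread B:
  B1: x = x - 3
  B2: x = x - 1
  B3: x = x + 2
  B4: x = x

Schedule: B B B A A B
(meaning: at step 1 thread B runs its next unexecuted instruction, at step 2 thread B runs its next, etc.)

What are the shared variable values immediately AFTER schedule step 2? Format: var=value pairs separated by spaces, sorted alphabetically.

Answer: x=-4

Derivation:
Step 1: thread B executes B1 (x = x - 3). Shared: x=-3. PCs: A@0 B@1
Step 2: thread B executes B2 (x = x - 1). Shared: x=-4. PCs: A@0 B@2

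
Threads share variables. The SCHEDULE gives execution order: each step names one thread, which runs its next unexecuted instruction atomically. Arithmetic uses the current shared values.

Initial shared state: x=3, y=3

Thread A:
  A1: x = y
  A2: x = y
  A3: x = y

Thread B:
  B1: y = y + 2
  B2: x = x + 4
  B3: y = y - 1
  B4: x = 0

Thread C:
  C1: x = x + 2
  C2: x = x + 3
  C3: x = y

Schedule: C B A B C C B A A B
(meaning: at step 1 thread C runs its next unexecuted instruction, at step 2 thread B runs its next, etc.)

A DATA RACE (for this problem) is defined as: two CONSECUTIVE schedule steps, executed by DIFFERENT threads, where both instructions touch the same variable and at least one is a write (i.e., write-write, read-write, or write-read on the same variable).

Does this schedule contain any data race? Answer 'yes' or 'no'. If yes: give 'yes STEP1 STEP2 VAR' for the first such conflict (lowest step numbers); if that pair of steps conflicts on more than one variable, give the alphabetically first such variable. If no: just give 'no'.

Steps 1,2: C(r=x,w=x) vs B(r=y,w=y). No conflict.
Steps 2,3: B(y = y + 2) vs A(x = y). RACE on y (W-R).
Steps 3,4: A(x = y) vs B(x = x + 4). RACE on x (W-W).
Steps 4,5: B(x = x + 4) vs C(x = x + 3). RACE on x (W-W).
Steps 5,6: same thread (C). No race.
Steps 6,7: C(x = y) vs B(y = y - 1). RACE on y (R-W).
Steps 7,8: B(y = y - 1) vs A(x = y). RACE on y (W-R).
Steps 8,9: same thread (A). No race.
Steps 9,10: A(x = y) vs B(x = 0). RACE on x (W-W).
First conflict at steps 2,3.

Answer: yes 2 3 y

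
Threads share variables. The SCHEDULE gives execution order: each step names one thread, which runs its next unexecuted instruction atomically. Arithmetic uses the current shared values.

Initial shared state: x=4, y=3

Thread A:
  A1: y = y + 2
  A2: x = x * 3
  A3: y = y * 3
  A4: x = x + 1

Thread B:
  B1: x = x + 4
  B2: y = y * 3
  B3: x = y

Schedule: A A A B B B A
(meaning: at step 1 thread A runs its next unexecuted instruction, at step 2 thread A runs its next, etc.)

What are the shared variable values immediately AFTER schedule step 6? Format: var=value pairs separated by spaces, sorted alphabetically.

Answer: x=45 y=45

Derivation:
Step 1: thread A executes A1 (y = y + 2). Shared: x=4 y=5. PCs: A@1 B@0
Step 2: thread A executes A2 (x = x * 3). Shared: x=12 y=5. PCs: A@2 B@0
Step 3: thread A executes A3 (y = y * 3). Shared: x=12 y=15. PCs: A@3 B@0
Step 4: thread B executes B1 (x = x + 4). Shared: x=16 y=15. PCs: A@3 B@1
Step 5: thread B executes B2 (y = y * 3). Shared: x=16 y=45. PCs: A@3 B@2
Step 6: thread B executes B3 (x = y). Shared: x=45 y=45. PCs: A@3 B@3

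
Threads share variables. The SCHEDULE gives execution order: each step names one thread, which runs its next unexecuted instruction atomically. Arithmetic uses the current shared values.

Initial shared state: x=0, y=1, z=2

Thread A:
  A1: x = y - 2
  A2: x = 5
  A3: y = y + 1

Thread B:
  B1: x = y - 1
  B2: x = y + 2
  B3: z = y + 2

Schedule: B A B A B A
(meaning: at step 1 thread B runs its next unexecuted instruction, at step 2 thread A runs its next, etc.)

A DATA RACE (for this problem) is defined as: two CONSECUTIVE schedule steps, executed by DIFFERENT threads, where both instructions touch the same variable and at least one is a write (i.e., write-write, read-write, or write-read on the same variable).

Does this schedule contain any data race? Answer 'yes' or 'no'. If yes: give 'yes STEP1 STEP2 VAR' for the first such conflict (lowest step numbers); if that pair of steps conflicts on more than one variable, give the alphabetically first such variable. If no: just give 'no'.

Steps 1,2: B(x = y - 1) vs A(x = y - 2). RACE on x (W-W).
Steps 2,3: A(x = y - 2) vs B(x = y + 2). RACE on x (W-W).
Steps 3,4: B(x = y + 2) vs A(x = 5). RACE on x (W-W).
Steps 4,5: A(r=-,w=x) vs B(r=y,w=z). No conflict.
Steps 5,6: B(z = y + 2) vs A(y = y + 1). RACE on y (R-W).
First conflict at steps 1,2.

Answer: yes 1 2 x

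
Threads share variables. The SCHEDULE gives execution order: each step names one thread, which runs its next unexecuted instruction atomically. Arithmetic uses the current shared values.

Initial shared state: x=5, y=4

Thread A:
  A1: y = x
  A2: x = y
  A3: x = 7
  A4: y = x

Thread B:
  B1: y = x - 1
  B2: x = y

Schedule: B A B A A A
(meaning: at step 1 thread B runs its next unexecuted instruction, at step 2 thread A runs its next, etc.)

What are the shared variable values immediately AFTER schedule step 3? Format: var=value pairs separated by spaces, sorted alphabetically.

Answer: x=5 y=5

Derivation:
Step 1: thread B executes B1 (y = x - 1). Shared: x=5 y=4. PCs: A@0 B@1
Step 2: thread A executes A1 (y = x). Shared: x=5 y=5. PCs: A@1 B@1
Step 3: thread B executes B2 (x = y). Shared: x=5 y=5. PCs: A@1 B@2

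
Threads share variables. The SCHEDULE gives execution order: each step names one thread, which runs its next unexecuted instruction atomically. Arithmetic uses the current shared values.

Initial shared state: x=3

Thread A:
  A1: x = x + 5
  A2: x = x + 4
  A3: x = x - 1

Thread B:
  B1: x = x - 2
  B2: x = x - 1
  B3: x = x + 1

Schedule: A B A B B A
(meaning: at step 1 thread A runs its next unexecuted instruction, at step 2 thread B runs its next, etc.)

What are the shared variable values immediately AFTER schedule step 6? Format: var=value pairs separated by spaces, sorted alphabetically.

Step 1: thread A executes A1 (x = x + 5). Shared: x=8. PCs: A@1 B@0
Step 2: thread B executes B1 (x = x - 2). Shared: x=6. PCs: A@1 B@1
Step 3: thread A executes A2 (x = x + 4). Shared: x=10. PCs: A@2 B@1
Step 4: thread B executes B2 (x = x - 1). Shared: x=9. PCs: A@2 B@2
Step 5: thread B executes B3 (x = x + 1). Shared: x=10. PCs: A@2 B@3
Step 6: thread A executes A3 (x = x - 1). Shared: x=9. PCs: A@3 B@3

Answer: x=9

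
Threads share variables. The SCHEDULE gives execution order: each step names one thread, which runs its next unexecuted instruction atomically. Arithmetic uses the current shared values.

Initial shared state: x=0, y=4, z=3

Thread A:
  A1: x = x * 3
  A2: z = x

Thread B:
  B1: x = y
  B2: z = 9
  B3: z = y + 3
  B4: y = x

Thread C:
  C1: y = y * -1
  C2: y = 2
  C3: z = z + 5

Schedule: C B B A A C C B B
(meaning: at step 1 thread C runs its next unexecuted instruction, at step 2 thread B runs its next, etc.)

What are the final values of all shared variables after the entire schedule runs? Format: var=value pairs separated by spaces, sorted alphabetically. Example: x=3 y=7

Answer: x=-12 y=-12 z=5

Derivation:
Step 1: thread C executes C1 (y = y * -1). Shared: x=0 y=-4 z=3. PCs: A@0 B@0 C@1
Step 2: thread B executes B1 (x = y). Shared: x=-4 y=-4 z=3. PCs: A@0 B@1 C@1
Step 3: thread B executes B2 (z = 9). Shared: x=-4 y=-4 z=9. PCs: A@0 B@2 C@1
Step 4: thread A executes A1 (x = x * 3). Shared: x=-12 y=-4 z=9. PCs: A@1 B@2 C@1
Step 5: thread A executes A2 (z = x). Shared: x=-12 y=-4 z=-12. PCs: A@2 B@2 C@1
Step 6: thread C executes C2 (y = 2). Shared: x=-12 y=2 z=-12. PCs: A@2 B@2 C@2
Step 7: thread C executes C3 (z = z + 5). Shared: x=-12 y=2 z=-7. PCs: A@2 B@2 C@3
Step 8: thread B executes B3 (z = y + 3). Shared: x=-12 y=2 z=5. PCs: A@2 B@3 C@3
Step 9: thread B executes B4 (y = x). Shared: x=-12 y=-12 z=5. PCs: A@2 B@4 C@3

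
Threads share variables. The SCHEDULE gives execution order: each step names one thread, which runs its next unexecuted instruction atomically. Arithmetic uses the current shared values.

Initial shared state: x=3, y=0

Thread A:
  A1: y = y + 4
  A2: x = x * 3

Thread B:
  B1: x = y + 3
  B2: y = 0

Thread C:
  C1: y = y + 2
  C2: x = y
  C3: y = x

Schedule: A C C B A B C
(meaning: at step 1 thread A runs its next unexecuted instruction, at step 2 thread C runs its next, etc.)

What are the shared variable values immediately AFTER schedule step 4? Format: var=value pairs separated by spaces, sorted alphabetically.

Step 1: thread A executes A1 (y = y + 4). Shared: x=3 y=4. PCs: A@1 B@0 C@0
Step 2: thread C executes C1 (y = y + 2). Shared: x=3 y=6. PCs: A@1 B@0 C@1
Step 3: thread C executes C2 (x = y). Shared: x=6 y=6. PCs: A@1 B@0 C@2
Step 4: thread B executes B1 (x = y + 3). Shared: x=9 y=6. PCs: A@1 B@1 C@2

Answer: x=9 y=6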